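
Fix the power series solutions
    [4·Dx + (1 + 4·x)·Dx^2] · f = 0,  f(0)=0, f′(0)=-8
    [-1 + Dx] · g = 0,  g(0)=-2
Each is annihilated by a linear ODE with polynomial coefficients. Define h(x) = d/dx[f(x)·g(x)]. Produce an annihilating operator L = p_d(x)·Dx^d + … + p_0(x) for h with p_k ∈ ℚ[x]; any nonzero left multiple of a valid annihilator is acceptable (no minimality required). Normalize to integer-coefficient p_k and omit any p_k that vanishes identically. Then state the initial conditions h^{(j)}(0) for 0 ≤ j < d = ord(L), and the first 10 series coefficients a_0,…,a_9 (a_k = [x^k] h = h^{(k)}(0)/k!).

f: a_k = 0, -8, 16, -128/3, 128, -2048/5, 4096/3, -32768/7, 16384, -524288/9, …
g: a_k = -2, -2, -1, -1/3, -1/12, -1/60, -1/360, -1/2520, -1/20160, -1/181440, …
L₀ := L_f ⊗_s L_g (sym. prod.), ord ≤ 2.
h₀' ⇒ L via d/dx closure of L₀.
L = (25 - 24·x + 16·x^2) + (-22 + 32·x - 32·x^2)·Dx + (-3 - 8·x + 16·x^2)·Dx^2  (order 2).
h: a_k = 16, -32, 184, -736, 3006, -36476/3, 2205587/45, -8872024/45, 665269331/840, -36044514901/11340, …
ICs: h(0) = 16, h′(0) = -32.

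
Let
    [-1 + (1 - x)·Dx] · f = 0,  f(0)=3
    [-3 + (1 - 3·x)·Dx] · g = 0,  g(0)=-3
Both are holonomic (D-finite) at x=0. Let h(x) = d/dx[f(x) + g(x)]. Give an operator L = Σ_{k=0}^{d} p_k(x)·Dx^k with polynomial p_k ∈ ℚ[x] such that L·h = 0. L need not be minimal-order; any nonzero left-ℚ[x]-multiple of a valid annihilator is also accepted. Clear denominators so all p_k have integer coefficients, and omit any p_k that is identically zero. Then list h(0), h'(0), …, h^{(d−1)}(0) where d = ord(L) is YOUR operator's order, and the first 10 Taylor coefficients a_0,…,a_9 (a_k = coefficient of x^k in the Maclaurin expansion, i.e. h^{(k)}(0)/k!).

L = 18 + (-12 + 18·x)·Dx + (1 - 4·x + 3·x^2)·Dx^2  (order 2).
h: a_k = -6, -48, -234, -960, -3630, -13104, -45906, -157440, -531414, -1771440, …
ICs: h(0) = -6, h′(0) = -48.

f: a_k = 3, 3, 3, 3, 3, 3, 3, 3, 3, 3, …
g: a_k = -3, -9, -27, -81, -243, -729, -2187, -6561, -19683, -59049, …
Sum ⇒ L₀ = lclm(L_f,L_g) in ℚ(x)⟨Dx⟩.
Derive L from L₀ (diff closure).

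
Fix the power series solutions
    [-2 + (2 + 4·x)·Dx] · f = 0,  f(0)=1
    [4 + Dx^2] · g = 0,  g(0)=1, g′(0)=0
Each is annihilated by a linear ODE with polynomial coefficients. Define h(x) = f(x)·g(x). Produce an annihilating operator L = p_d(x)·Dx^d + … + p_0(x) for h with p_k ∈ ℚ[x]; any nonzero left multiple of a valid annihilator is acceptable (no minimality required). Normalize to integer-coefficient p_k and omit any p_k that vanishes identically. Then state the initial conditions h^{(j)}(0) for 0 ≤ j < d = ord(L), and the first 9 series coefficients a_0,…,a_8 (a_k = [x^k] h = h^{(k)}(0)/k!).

f: a_k = 1, 1, -1/2, 1/2, -5/8, 7/8, -21/16, 33/16, -429/128, …
g: a_k = 1, 0, -2, 0, 2/3, 0, -4/45, 0, 2/315, …
L₀ := L_f ⊗_s L_g (sym. prod.), ord ≤ 2.
L = (7 + 16·x + 16·x^2) + (-2 - 4·x)·Dx + (1 + 4·x + 4·x^2)·Dx^2  (order 2).
h: a_k = 1, 1, -5/2, -3/2, 25/24, 13/24, -349/720, 401/720, -44047/40320, …
ICs: h(0) = 1, h′(0) = 1.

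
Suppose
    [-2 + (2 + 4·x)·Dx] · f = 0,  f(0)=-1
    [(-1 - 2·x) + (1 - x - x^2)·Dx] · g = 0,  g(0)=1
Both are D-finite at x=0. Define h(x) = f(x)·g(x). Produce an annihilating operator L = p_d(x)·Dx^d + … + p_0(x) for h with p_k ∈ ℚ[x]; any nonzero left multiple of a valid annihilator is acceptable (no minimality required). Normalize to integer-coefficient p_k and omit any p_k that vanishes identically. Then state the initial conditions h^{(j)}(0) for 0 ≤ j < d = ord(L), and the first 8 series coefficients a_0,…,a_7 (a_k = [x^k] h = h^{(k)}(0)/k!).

f: a_k = -1, -1, 1/2, -1/2, 5/8, -7/8, 21/16, -33/16, …
g: a_k = 1, 1, 2, 3, 5, 8, 13, 21, …
Product ⇒ symmetric product L₀, ord ≤ 1.
L = (2 + 3·x + 3·x^2) + (-1 - x + 3·x^2 + 2·x^3)·Dx  (order 1).
h: a_k = -1, -2, -5/2, -5, -55/8, -51/4, -293/16, -265/8, …
ICs: h(0) = -1.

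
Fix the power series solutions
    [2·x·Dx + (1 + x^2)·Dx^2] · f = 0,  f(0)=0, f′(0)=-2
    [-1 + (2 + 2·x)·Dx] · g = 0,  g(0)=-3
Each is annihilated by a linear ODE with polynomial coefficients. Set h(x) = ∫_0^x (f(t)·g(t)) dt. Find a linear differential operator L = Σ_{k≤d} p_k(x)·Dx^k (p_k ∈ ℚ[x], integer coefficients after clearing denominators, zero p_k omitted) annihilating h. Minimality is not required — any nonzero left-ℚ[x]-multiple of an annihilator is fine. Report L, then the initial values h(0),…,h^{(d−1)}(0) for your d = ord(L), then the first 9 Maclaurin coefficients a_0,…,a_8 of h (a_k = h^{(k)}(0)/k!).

f: a_k = 0, -2, 0, 2/3, 0, -2/5, 0, 2/7, 0, …
g: a_k = -3, -3/2, 3/8, -3/16, 15/128, -21/256, 63/1024, -99/2048, 1287/32768, …
h₀=f·g: eliminate ⇒ L₀, order ≤ 2·1.
h=∫₀ˣh₀: take L = L₀·Dx.
L = (3 - 4·x - x^2)·Dx + (-4 + 4·x + 12·x^2 + 4·x^3)·Dx^2 + (4 + 8·x + 8·x^2 + 8·x^3 + 4·x^4)·Dx^3  (order 3).
h: a_k = 0, 0, 3, 1, -11/16, -1/8, 389/1920, 409/4480, -18853/143360, …
ICs: h(0) = 0, h′(0) = 0, h′′(0) = 6.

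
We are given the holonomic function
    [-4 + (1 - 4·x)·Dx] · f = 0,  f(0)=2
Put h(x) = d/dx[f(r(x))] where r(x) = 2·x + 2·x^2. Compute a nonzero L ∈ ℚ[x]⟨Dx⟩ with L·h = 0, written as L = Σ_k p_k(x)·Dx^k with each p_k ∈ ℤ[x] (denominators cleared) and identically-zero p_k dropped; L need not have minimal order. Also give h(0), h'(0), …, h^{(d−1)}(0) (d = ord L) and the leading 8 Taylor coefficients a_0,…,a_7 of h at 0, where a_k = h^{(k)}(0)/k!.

f: a_k = 2, 8, 32, 128, 512, 2048, 8192, 32768, …
Substitute x→r, Dx→(1/r')Dx; clear ⇒ L₀.
Differentiate: ansatz ord ≤ ord L₀ ⇒ L.
L = (18 + 48·x + 48·x^2) + (-1 + 6·x + 24·x^2 + 16·x^3)·Dx  (order 1).
h: a_k = 16, 288, 3840, 45568, 506880, 5412864, 56197120, 571539456, …
ICs: h(0) = 16.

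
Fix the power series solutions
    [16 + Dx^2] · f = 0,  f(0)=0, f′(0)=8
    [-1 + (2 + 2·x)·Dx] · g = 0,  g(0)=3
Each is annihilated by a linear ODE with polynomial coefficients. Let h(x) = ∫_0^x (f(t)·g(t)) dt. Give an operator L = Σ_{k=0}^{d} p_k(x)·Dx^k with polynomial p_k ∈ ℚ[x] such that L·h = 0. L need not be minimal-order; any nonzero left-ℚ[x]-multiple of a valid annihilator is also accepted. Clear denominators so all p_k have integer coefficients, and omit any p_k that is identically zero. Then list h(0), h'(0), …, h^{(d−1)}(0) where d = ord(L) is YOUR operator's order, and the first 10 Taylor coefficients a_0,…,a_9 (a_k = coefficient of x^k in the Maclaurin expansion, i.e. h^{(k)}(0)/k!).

L = (67 + 128·x + 64·x^2)·Dx + (-4 - 4·x)·Dx^2 + (4 + 8·x + 4·x^2)·Dx^3  (order 3).
h: a_k = 0, 0, 12, 4, -67/4, -61/10, 4661/480, 3561/1120, -64235/21504, -212773/241920, …
ICs: h(0) = 0, h′(0) = 0, h′′(0) = 24.

f: a_k = 0, 8, 0, -64/3, 0, 256/15, 0, -2048/315, 0, 4096/2835, …
g: a_k = 3, 3/2, -3/8, 3/16, -15/128, 21/256, -63/1024, 99/2048, -1287/32768, 2145/65536, …
Product ⇒ symmetric product L₀, ord ≤ 2.
∫: right-multiply L₀ by Dx.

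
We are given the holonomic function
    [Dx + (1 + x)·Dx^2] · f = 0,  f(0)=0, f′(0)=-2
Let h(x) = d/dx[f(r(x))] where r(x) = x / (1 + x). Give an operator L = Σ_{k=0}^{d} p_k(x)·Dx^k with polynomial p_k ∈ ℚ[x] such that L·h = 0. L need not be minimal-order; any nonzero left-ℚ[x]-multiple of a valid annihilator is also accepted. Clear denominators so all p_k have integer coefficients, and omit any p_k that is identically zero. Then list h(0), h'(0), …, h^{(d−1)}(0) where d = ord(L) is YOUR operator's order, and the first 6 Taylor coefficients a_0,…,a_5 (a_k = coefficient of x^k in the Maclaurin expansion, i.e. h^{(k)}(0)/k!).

L = (3 + 4·x) + (1 + 3·x + 2·x^2)·Dx  (order 1).
h: a_k = -2, 6, -14, 30, -62, 126, …
ICs: h(0) = -2.

f: a_k = 0, -2, 1, -2/3, 1/2, -2/5, …
Change of var in L_f (x↦r) gives L₀.
Differentiate: ansatz ord ≤ ord L₀ ⇒ L.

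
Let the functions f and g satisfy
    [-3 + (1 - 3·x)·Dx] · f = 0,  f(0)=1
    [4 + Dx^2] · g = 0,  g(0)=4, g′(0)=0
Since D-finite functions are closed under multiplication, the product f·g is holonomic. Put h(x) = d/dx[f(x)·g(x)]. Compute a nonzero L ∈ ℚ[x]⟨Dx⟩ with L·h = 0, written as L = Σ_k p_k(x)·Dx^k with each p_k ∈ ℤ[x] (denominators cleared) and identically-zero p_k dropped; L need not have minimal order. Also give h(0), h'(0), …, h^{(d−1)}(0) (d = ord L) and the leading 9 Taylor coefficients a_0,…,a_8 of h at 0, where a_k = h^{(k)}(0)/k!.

f: a_k = 1, 3, 9, 27, 81, 243, 729, 2187, 6561, …
g: a_k = 4, 0, -8, 0, 8/3, 0, -16/45, 0, 8/315, …
Product ⇒ symmetric product L₀, ord ≤ 2.
h=h₀': d/dx-closure on L₀ ⇒ L.
L = (-14 - 24·x + 36·x^2) + (-6 + 18·x)·Dx + (1 - 6·x + 9·x^2)·Dx^2  (order 2).
h: a_k = 12, 56, 252, 3056/3, 3820, 206248/15, 721868/15, 10394912/63, 3898092/7, …
ICs: h(0) = 12, h′(0) = 56.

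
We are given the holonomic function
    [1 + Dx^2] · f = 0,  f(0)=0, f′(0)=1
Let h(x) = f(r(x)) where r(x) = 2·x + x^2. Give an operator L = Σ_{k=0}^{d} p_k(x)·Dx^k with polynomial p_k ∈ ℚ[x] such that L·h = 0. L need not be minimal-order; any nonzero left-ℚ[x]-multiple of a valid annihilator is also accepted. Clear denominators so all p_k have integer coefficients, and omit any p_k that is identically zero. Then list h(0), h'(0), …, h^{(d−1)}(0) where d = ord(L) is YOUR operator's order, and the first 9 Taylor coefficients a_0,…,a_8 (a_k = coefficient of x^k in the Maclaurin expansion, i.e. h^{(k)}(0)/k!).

f: a_k = 0, 1, 0, -1/6, 0, 1/120, 0, -1/5040, 0, …
Change of var in L_f (x↦r) gives L₀.
L = (4 + 12·x + 12·x^2 + 4·x^3) - Dx + (1 + x)·Dx^2  (order 2).
h: a_k = 0, 2, 1, -4/3, -2, -11/15, 1/2, 202/315, 11/45, …
ICs: h(0) = 0, h′(0) = 2.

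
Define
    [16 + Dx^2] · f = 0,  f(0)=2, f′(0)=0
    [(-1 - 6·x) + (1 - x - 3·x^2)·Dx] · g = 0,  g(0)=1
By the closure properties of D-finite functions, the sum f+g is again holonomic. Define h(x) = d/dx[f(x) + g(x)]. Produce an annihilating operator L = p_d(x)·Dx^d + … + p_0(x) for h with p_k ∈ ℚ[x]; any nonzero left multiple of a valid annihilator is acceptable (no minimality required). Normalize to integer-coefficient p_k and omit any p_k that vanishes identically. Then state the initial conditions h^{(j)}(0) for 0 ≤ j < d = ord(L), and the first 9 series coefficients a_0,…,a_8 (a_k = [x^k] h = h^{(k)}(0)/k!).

L = (4672 + 20416·x + 66304·x^2 + 32640·x^3 + 66240·x^4 + 62208·x^5 + 62208·x^6) + (-464 - 2352·x + 3792·x^2 + 6752·x^3 - 2400·x^4 + 5184·x^5 + 24192·x^6 + 20736·x^7)·Dx + (292 + 1276·x + 4144·x^2 + 2040·x^3 + 4140·x^4 + 3888·x^5 + 3888·x^6)·Dx^2 + (-29 - 147·x + 237·x^2 + 422·x^3 - 150·x^4 + 324·x^5 + 1512·x^6 + 1296·x^7)·Dx^3  (order 3).
h: a_k = 1, -24, 21, 484/3, 200, 7706/15, 1519, 1288352/315, 10431, …
ICs: h(0) = 1, h′(0) = -24, h′′(0) = 42.

f: a_k = 2, 0, -16, 0, 64/3, 0, -512/45, 0, 1024/315, …
g: a_k = 1, 1, 4, 7, 19, 40, 97, 217, 508, …
Weyl lclm of L_f,L_g ⇒ L₀ (ord ≤ 3).
Differentiate: ansatz ord ≤ ord L₀ ⇒ L.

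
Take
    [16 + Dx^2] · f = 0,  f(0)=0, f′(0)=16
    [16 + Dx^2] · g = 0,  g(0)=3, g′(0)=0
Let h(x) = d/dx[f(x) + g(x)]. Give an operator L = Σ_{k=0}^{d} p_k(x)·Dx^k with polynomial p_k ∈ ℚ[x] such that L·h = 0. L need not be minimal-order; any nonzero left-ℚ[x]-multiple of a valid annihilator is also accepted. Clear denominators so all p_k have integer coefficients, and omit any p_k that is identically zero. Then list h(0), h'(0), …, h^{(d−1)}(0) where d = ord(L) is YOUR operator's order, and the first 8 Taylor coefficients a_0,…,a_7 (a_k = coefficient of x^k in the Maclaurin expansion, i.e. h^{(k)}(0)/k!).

L = 16 + Dx^2  (order 2).
h: a_k = 16, -48, -128, 128, 512/3, -512/5, -4096/45, 4096/105, …
ICs: h(0) = 16, h′(0) = -48.

f: a_k = 0, 16, 0, -128/3, 0, 512/15, 0, -4096/315, …
g: a_k = 3, 0, -24, 0, 32, 0, -256/15, 0, …
L₀ := lclm(L_f,L_g); ord L₀ ≤ 2+2.
Differentiate: ansatz ord ≤ ord L₀ ⇒ L.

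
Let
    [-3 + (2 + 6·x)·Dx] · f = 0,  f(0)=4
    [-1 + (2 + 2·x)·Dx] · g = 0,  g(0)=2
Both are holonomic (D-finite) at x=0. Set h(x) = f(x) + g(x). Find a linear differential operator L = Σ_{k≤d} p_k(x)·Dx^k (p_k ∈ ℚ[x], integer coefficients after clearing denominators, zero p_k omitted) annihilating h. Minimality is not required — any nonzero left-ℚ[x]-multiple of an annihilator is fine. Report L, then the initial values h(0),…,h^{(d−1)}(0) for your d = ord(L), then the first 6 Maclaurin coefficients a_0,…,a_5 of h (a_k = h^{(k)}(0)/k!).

L = -3 + (8 + 12·x)·Dx + (4 + 16·x + 12·x^2)·Dx^2  (order 2).
h: a_k = 6, 7, -19/4, 55/8, -815/64, 3409/128, …
ICs: h(0) = 6, h′(0) = 7.

f: a_k = 4, 6, -9/2, 27/4, -405/32, 1701/64, …
g: a_k = 2, 1, -1/4, 1/8, -5/64, 7/128, …
h₀=f+g: left-lcm gives L₀, ord ≤ 2.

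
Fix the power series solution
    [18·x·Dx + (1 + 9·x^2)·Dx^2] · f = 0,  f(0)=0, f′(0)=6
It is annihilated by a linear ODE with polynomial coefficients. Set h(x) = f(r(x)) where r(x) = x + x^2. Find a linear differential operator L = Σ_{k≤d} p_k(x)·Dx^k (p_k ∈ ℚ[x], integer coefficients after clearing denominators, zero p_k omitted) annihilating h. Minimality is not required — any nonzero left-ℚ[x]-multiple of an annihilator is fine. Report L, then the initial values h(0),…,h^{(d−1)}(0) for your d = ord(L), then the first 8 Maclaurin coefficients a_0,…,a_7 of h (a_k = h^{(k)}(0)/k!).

f: a_k = 0, 6, 0, -18, 0, 486/5, 0, -4374/7, …
L₀ from L_f via x↦r, Dx↦r'^{-1}Dx.
L = (-2 + 18·x + 72·x^2 + 108·x^3 + 54·x^4)·Dx + (1 + 2·x + 9·x^2 + 36·x^3 + 45·x^4 + 18·x^5)·Dx^2  (order 2).
h: a_k = 0, 6, 6, -18, -54, 216/5, 468, 2430/7, …
ICs: h(0) = 0, h′(0) = 6.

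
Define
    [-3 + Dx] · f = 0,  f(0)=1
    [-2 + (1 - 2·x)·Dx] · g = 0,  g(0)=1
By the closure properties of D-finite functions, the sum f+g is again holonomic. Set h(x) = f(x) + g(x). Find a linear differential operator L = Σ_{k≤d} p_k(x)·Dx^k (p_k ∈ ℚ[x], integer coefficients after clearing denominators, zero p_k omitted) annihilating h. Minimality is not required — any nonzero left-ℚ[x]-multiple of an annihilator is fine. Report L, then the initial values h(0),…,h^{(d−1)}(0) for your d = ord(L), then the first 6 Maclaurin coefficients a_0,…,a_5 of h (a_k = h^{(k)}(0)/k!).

f: a_k = 1, 3, 9/2, 9/2, 27/8, 81/40, …
g: a_k = 1, 2, 4, 8, 16, 32, …
f+g: L₀ = lclm(L_f,L_g), ord ≤ 1+1.
L = (6 + 36·x) + (1 - 36·x + 36·x^2)·Dx + (-1 + 8·x - 12·x^2)·Dx^2  (order 2).
h: a_k = 2, 5, 17/2, 25/2, 155/8, 1361/40, …
ICs: h(0) = 2, h′(0) = 5.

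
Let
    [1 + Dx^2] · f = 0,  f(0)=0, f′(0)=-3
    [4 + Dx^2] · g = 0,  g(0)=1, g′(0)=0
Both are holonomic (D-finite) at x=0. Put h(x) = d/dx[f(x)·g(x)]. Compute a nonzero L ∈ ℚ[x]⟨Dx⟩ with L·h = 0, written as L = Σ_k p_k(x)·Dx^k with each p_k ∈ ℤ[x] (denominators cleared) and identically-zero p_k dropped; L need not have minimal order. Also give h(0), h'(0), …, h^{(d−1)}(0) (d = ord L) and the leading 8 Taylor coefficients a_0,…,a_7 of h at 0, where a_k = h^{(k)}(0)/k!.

L = 9 + 10·Dx^2 + Dx^4  (order 4).
h: a_k = -3, 0, 39/2, 0, -121/8, 0, 1093/240, 0, …
ICs: h(0) = -3, h′(0) = 0, h′′(0) = 39, h′′′(0) = 0.

f: a_k = 0, -3, 0, 1/2, 0, -1/40, 0, 1/1680, …
g: a_k = 1, 0, -2, 0, 2/3, 0, -4/45, 0, …
h₀=f·g: eliminate ⇒ L₀, order ≤ 2·2.
h=h₀': d/dx-closure on L₀ ⇒ L.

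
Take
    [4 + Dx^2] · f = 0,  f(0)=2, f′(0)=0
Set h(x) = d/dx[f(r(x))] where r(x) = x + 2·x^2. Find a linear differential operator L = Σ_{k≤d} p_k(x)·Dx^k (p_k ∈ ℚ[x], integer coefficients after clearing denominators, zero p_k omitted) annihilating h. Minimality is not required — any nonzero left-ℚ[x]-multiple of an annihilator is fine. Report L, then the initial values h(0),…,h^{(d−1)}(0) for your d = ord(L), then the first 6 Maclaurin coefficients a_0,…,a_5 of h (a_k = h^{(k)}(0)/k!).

f: a_k = 2, 0, -4, 0, 4/3, 0, …
Change of var in L_f (x↦r) gives L₀.
Derive L from L₀ (diff closure).
L = (52 + 64·x + 384·x^2 + 1024·x^3 + 1024·x^4) + (-12 - 48·x)·Dx + (1 + 8·x + 16·x^2)·Dx^2  (order 2).
h: a_k = 0, -8, -48, -176/3, 160/3, 2864/15, …
ICs: h(0) = 0, h′(0) = -8.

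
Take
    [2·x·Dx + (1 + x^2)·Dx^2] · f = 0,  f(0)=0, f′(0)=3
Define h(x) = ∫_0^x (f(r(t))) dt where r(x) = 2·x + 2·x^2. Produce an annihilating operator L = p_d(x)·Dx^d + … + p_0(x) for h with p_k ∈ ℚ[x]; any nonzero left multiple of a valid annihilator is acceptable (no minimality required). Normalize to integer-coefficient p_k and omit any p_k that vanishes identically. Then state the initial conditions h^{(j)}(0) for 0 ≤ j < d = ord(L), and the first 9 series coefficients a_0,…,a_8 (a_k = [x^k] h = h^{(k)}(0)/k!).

L = (-2 + 8·x + 32·x^2 + 48·x^3 + 24·x^4)·Dx^2 + (1 + 2·x + 4·x^2 + 16·x^3 + 20·x^4 + 8·x^5)·Dx^3  (order 3).
h: a_k = 0, 0, 3, 2, -2, -24/5, -4/5, 88/7, 120/7, …
ICs: h(0) = 0, h′(0) = 0, h′′(0) = 6.

f: a_k = 0, 3, 0, -1, 0, 3/5, 0, -3/7, 0, …
h₀=f(r): pull back L_f along r ⇒ L₀.
h=∫₀ˣh₀: take L = L₀·Dx.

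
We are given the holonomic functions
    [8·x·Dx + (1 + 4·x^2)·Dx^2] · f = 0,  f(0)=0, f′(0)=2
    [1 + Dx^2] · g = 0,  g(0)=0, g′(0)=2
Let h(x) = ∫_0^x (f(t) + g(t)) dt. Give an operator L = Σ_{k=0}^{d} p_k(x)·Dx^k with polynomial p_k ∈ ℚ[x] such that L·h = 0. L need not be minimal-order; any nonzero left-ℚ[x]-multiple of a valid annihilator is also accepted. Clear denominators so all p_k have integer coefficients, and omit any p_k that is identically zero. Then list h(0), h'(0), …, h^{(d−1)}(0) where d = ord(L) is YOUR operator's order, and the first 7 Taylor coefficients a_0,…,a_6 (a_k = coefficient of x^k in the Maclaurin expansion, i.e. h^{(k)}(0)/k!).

L = (-376·x + 1600·x^3 + 128·x^5)·Dx^2 + (-7 + 76·x^2 + 432·x^4 + 64·x^6)·Dx^3 + (-376·x + 1600·x^3 + 128·x^5)·Dx^4 + (-7 + 76·x^2 + 432·x^4 + 64·x^6)·Dx^5  (order 5).
h: a_k = 0, 0, 2, 0, -3/4, 0, 77/72, …
ICs: h(0) = 0, h′(0) = 0, h′′(0) = 4, h′′′(0) = 0, h′′′′(0) = -18.

f: a_k = 0, 2, 0, -8/3, 0, 32/5, 0, …
g: a_k = 0, 2, 0, -1/3, 0, 1/60, 0, …
h₀=f+g: left-lcm gives L₀, ord ≤ 4.
h=∫h₀ ⇒ L = L₀·Dx.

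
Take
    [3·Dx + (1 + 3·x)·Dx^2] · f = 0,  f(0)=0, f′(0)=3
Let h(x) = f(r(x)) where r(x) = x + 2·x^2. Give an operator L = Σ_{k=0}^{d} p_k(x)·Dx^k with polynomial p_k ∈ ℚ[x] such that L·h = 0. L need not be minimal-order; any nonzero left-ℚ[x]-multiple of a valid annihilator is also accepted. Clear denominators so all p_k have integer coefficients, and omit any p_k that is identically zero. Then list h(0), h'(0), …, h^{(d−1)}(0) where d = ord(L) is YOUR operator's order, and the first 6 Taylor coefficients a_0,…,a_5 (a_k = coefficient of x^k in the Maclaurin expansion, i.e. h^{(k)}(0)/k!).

f: a_k = 0, 3, -9/2, 9, -81/4, 243/5, …
h₀=f(r): pull back L_f along r ⇒ L₀.
L = (-1 + 12·x + 24·x^2)·Dx + (1 + 7·x + 18·x^2 + 24·x^3)·Dx^2  (order 2).
h: a_k = 0, 3, 3/2, -9, 63/4, -27/5, …
ICs: h(0) = 0, h′(0) = 3.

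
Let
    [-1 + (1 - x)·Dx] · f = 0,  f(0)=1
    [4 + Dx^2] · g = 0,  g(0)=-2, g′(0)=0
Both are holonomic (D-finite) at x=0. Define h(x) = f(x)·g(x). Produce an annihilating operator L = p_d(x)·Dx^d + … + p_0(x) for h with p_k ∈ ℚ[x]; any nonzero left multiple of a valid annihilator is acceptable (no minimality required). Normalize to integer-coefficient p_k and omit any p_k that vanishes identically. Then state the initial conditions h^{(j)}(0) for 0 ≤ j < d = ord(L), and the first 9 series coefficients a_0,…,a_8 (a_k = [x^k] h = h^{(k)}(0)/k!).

f: a_k = 1, 1, 1, 1, 1, 1, 1, 1, 1, …
g: a_k = -2, 0, 4, 0, -4/3, 0, 8/45, 0, -4/315, …
h₀=f·g: eliminate ⇒ L₀, order ≤ 1·2.
L = (-4 + 4·x) + 2·Dx + (-1 + x)·Dx^2  (order 2).
h: a_k = -2, -2, 2, 2, 2/3, 2/3, 38/45, 38/45, 262/315, …
ICs: h(0) = -2, h′(0) = -2.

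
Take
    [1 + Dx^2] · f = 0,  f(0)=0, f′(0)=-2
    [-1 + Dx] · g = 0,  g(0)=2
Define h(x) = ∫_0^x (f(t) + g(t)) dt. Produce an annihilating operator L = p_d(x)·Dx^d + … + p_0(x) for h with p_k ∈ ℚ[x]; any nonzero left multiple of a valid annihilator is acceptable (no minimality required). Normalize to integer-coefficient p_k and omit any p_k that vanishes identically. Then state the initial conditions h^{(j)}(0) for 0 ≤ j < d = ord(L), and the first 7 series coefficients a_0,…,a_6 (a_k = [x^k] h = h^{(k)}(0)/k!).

f: a_k = 0, -2, 0, 1/3, 0, -1/60, 0, …
g: a_k = 2, 2, 1, 1/3, 1/12, 1/60, 1/360, …
f+g: L₀ = lclm(L_f,L_g), ord ≤ 2+1.
h=∫h₀ ⇒ L = L₀·Dx.
L = -Dx + Dx^2 - Dx^3 + Dx^4  (order 4).
h: a_k = 0, 2, 0, 1/3, 1/6, 1/60, 0, …
ICs: h(0) = 0, h′(0) = 2, h′′(0) = 0, h′′′(0) = 2.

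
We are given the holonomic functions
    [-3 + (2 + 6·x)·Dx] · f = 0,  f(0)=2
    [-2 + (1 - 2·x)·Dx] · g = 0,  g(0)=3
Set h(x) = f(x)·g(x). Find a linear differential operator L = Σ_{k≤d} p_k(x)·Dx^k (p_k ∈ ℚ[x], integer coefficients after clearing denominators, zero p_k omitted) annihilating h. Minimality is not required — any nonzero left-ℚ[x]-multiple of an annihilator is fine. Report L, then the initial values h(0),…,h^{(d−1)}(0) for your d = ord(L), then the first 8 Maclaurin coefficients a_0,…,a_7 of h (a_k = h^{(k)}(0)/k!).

L = (7 + 6·x) + (-2 - 2·x + 12·x^2)·Dx  (order 1).
h: a_k = 6, 21, 141/4, 645/8, 9105/64, 41523/128, 286257/512, 1361541/1024, …
ICs: h(0) = 6.

f: a_k = 2, 3, -9/4, 27/8, -405/64, 1701/128, -15309/512, 72171/1024, …
g: a_k = 3, 6, 12, 24, 48, 96, 192, 384, …
h₀=f·g: eliminate ⇒ L₀, order ≤ 1·1.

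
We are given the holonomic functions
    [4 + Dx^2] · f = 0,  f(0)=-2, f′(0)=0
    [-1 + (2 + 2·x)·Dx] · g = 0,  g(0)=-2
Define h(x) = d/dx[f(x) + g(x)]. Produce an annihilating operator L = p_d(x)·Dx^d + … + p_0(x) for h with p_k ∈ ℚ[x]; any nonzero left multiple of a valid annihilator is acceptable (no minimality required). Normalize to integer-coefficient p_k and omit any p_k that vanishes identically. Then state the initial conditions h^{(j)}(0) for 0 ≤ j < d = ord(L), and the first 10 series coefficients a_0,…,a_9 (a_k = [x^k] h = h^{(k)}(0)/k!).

L = (-124 - 128·x - 64·x^2) + (-152 - 408·x - 384·x^2 - 128·x^3)·Dx + (-31 - 32·x - 16·x^2)·Dx^2 + (-38 - 102·x - 96·x^2 - 32·x^3)·Dx^3  (order 3).
h: a_k = -1, 17/2, -3/8, -241/48, -35/128, 5041/3840, -231/1024, 69599/645120, -6435/32768, 35508001/185794560, …
ICs: h(0) = -1, h′(0) = 17/2, h′′(0) = -3/4.

f: a_k = -2, 0, 4, 0, -4/3, 0, 8/45, 0, -4/315, 0, …
g: a_k = -2, -1, 1/4, -1/8, 5/64, -7/128, 21/512, -33/1024, 429/16384, -715/32768, …
h₀=f+g: left-lcm gives L₀, ord ≤ 3.
h=h₀': d/dx-closure on L₀ ⇒ L.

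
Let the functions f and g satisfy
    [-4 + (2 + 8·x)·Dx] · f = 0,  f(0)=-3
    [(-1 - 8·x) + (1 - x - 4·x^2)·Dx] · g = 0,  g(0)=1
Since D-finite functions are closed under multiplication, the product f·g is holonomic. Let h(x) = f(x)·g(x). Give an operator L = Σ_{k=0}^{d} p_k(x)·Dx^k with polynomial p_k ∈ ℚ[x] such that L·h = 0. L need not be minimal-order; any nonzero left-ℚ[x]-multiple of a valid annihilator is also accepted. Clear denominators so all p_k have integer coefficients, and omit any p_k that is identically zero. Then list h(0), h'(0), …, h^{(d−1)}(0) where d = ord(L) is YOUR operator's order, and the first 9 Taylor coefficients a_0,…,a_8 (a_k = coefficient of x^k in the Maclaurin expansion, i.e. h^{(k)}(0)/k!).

L = (3 + 10·x + 24·x^2) + (-1 - 3·x + 8·x^2 + 16·x^3)·Dx  (order 1).
h: a_k = -3, -9, -15, -63, -93, -429, -549, -3057, -2679, …
ICs: h(0) = -3.

f: a_k = -3, -6, 6, -12, 30, -84, 252, -792, 2574, …
g: a_k = 1, 1, 5, 9, 29, 65, 181, 441, 1165, …
Product ⇒ symmetric product L₀, ord ≤ 1.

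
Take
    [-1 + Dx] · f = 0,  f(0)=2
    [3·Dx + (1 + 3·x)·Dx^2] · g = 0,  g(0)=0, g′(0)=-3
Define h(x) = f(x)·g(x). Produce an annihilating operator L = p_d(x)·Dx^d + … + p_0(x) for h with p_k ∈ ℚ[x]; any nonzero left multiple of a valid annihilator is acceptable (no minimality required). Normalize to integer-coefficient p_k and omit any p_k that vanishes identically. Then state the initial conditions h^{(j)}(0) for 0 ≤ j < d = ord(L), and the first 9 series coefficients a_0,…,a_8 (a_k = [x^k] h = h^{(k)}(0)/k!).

f: a_k = 2, 2, 1, 1/3, 1/12, 1/60, 1/360, 1/2520, 1/20160, …
g: a_k = 0, -3, 9/2, -9, 81/4, -243/5, 243/2, -2187/7, 6561/8, …
Product ⇒ symmetric product L₀, ord ≤ 2.
L = (-2 + 3·x) + (1 - 6·x)·Dx + (1 + 3·x)·Dx^2  (order 2).
h: a_k = 0, -6, 3, -12, 26, -1289/20, 1307/8, -44561/105, 134669/120, …
ICs: h(0) = 0, h′(0) = -6.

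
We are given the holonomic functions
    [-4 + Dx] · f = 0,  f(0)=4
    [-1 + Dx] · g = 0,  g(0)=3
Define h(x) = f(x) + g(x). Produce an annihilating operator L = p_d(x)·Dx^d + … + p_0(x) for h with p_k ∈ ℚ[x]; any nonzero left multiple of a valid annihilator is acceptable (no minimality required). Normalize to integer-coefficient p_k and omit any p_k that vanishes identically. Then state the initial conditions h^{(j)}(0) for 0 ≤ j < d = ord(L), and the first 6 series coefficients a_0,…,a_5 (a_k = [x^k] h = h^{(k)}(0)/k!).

L = 4 - 5·Dx + Dx^2  (order 2).
h: a_k = 7, 19, 67/2, 259/6, 1027/24, 4099/120, …
ICs: h(0) = 7, h′(0) = 19.

f: a_k = 4, 16, 32, 128/3, 128/3, 512/15, …
g: a_k = 3, 3, 3/2, 1/2, 1/8, 1/40, …
h₀=f+g: left-lcm gives L₀, ord ≤ 2.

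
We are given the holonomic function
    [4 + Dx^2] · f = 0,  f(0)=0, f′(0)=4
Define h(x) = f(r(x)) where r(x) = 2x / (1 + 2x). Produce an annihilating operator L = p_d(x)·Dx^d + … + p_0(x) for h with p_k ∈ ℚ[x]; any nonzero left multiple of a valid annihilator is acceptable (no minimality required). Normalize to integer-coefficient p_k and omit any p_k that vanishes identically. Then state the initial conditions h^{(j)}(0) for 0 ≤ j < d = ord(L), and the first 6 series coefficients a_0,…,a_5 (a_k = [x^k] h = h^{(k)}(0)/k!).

f: a_k = 0, 4, 0, -8/3, 0, 8/15, …
Change of var in L_f (x↦r) gives L₀.
L = 16 + (4 + 24·x + 48·x^2 + 32·x^3)·Dx + (1 + 8·x + 24·x^2 + 32·x^3 + 16·x^4)·Dx^2  (order 2).
h: a_k = 0, 8, -16, 32/3, 64, -5504/15, …
ICs: h(0) = 0, h′(0) = 8.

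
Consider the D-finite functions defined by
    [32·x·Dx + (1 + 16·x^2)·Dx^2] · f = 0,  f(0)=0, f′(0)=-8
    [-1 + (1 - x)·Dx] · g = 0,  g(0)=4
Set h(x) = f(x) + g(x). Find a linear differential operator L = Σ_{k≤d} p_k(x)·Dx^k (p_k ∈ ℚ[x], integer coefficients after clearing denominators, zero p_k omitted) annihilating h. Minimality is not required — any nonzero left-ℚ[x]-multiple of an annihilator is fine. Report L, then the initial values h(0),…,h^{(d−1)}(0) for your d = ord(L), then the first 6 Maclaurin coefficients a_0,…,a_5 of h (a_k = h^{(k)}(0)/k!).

L = (32 - 128·x - 1536·x^2)·Dx + (-19 + 32·x + 656·x^2 - 1536·x^3)·Dx^2 + (1 + 15·x + 240·x^3 - 256·x^4)·Dx^3  (order 3).
h: a_k = 4, -4, 4, 140/3, 4, -2028/5, …
ICs: h(0) = 4, h′(0) = -4, h′′(0) = 8.

f: a_k = 0, -8, 0, 128/3, 0, -2048/5, …
g: a_k = 4, 4, 4, 4, 4, 4, …
f+g: L₀ = lclm(L_f,L_g), ord ≤ 2+1.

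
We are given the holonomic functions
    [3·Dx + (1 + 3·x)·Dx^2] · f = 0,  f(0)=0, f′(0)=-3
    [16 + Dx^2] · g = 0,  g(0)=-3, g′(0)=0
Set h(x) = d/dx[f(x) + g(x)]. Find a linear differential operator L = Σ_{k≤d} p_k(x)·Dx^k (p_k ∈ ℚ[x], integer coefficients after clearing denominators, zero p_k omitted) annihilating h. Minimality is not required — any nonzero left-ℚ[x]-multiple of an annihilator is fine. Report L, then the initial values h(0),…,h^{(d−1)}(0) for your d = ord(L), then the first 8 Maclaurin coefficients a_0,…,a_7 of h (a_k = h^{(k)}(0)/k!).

f: a_k = 0, -3, 9/2, -9, 81/4, -243/5, 243/2, -2187/7, …
g: a_k = -3, 0, 24, 0, -32, 0, 256/15, 0, …
Weyl lclm of L_f,L_g ⇒ L₀ (ord ≤ 4).
Derive L from L₀ (diff closure).
L = (1680 + 2304·x + 3456·x^2) + (272 + 1584·x + 3456·x^2 + 3456·x^3)·Dx + (105 + 144·x + 216·x^2)·Dx^2 + (17 + 99·x + 216·x^2 + 216·x^3)·Dx^3  (order 3).
h: a_k = -3, 57, -27, -47, -243, 4157/5, -2187, 684809/105, …
ICs: h(0) = -3, h′(0) = 57, h′′(0) = -54.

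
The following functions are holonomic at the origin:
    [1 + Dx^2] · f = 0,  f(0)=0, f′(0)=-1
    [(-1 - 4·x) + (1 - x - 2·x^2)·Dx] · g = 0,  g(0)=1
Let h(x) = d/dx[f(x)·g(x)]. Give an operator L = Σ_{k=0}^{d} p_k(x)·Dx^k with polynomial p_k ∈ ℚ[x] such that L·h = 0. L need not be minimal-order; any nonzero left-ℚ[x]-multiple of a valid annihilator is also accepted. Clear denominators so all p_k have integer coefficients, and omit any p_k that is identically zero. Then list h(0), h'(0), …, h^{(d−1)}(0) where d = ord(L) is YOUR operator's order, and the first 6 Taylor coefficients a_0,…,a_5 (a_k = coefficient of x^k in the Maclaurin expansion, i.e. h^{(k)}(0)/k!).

L = (31 - 2·x - 3·x^2 + 4·x^3 + 4·x^4) + (10 + 42·x + 12·x^2 + 16·x^3)·Dx + (-3 + 2·x + 5·x^2 + 4·x^3 + 4·x^4)·Dx^2  (order 2).
h: a_k = -1, -2, -17/2, -58/3, -1261/24, -2421/20, …
ICs: h(0) = -1, h′(0) = -2.

f: a_k = 0, -1, 0, 1/6, 0, -1/120, …
g: a_k = 1, 1, 3, 5, 11, 21, …
f·g: L₀ = L_f ⊗_s L_g, ord ≤ 2·1.
Differentiate: ansatz ord ≤ ord L₀ ⇒ L.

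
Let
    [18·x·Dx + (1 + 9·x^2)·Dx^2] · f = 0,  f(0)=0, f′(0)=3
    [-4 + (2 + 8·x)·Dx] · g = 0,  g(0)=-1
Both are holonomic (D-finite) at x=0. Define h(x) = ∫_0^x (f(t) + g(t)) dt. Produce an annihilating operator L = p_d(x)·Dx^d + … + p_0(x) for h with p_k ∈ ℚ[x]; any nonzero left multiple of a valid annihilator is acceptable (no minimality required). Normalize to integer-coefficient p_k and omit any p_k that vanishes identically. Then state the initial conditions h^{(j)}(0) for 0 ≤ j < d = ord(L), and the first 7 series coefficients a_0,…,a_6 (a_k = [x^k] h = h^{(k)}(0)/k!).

f: a_k = 0, 3, 0, -9, 0, 243/5, 0, …
g: a_k = -1, -2, 2, -4, 10, -28, 84, …
f+g: L₀ = lclm(L_f,L_g), ord ≤ 2+1.
h=∫h₀ ⇒ L = L₀·Dx.
L = (-36 - 360·x + 972·x^2 + 1944·x^3)·Dx^2 + (-30 - 144·x - 18·x^2 + 3888·x^3 + 6804·x^4)·Dx^3 + (-2 + 10·x + 108·x^2 + 306·x^3 + 1134·x^4 + 1944·x^5)·Dx^4  (order 4).
h: a_k = 0, -1, 1/2, 2/3, -13/4, 2, 103/30, …
ICs: h(0) = 0, h′(0) = -1, h′′(0) = 1, h′′′(0) = 4.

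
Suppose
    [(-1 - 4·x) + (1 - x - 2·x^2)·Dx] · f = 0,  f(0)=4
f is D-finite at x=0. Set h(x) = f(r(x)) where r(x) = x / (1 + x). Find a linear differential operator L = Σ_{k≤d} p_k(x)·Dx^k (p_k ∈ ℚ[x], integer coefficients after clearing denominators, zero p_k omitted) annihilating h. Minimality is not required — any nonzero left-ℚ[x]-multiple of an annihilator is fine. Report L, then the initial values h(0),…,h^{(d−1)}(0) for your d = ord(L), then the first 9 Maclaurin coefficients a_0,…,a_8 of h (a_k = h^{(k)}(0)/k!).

L = (1 + 5·x) + (-1 - 2·x + x^2 + 2·x^3)·Dx  (order 1).
h: a_k = 4, 4, 8, 0, 16, -16, 48, -80, 176, …
ICs: h(0) = 4.

f: a_k = 4, 4, 12, 20, 44, 84, 172, 340, 684, …
f∘r: x↦r, Dx↦Dx/r' in L_f ⇒ L₀.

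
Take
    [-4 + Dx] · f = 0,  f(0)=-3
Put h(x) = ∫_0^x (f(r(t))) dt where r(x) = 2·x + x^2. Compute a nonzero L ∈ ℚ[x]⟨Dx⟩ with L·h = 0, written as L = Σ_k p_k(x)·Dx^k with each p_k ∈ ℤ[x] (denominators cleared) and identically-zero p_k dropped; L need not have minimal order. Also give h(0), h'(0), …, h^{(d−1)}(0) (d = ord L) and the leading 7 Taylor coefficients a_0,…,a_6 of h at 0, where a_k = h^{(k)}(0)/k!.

f: a_k = -3, -12, -24, -32, -32, -128/5, -256/15, …
Substitute x→r, Dx→(1/r')Dx; clear ⇒ L₀.
h=∫h₀ ⇒ L = L₀·Dx.
L = (-8 - 8·x)·Dx + Dx^2  (order 2).
h: a_k = 0, -3, -12, -36, -88, -184, -1696/5, …
ICs: h(0) = 0, h′(0) = -3.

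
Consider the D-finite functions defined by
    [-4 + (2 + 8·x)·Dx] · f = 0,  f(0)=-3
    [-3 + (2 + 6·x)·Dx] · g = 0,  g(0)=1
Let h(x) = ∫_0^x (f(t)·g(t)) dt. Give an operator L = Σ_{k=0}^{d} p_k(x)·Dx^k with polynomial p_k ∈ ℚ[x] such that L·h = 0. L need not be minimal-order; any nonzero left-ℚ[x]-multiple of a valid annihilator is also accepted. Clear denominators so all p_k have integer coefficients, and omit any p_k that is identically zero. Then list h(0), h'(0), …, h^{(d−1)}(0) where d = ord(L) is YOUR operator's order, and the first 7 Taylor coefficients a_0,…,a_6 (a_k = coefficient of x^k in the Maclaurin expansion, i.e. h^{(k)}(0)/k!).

f: a_k = -3, -6, 6, -12, 30, -84, 252, …
g: a_k = 1, 3/2, -9/8, 27/16, -405/128, 1701/256, -15309/1024, …
Sym-product of L_f,L_g gives L₀ (≤ ord 1).
Integrate: L := L₀·Dx.
L = (-7 - 24·x)·Dx + (2 + 14·x + 24·x^2)·Dx^2  (order 2).
h: a_k = 0, -3, -21/4, 1/8, -21/64, 591/640, -1393/512, …
ICs: h(0) = 0, h′(0) = -3.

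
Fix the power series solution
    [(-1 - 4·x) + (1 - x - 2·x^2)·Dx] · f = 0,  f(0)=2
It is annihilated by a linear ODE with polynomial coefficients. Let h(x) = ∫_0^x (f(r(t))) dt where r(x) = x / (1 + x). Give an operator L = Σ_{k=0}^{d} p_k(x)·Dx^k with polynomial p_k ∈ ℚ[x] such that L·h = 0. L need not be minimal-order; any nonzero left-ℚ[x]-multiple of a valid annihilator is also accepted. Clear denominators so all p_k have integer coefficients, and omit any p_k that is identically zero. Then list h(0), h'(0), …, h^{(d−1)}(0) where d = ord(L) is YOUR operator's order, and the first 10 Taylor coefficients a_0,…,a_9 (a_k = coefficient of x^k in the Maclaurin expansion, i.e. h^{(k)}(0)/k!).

L = (1 + 5·x)·Dx + (-1 - 2·x + x^2 + 2·x^3)·Dx^2  (order 2).
h: a_k = 0, 2, 1, 4/3, 0, 8/5, -4/3, 24/7, -5, 88/9, …
ICs: h(0) = 0, h′(0) = 2.

f: a_k = 2, 2, 6, 10, 22, 42, 86, 170, 342, 682, …
Change of var in L_f (x↦r) gives L₀.
Integrate: L := L₀·Dx.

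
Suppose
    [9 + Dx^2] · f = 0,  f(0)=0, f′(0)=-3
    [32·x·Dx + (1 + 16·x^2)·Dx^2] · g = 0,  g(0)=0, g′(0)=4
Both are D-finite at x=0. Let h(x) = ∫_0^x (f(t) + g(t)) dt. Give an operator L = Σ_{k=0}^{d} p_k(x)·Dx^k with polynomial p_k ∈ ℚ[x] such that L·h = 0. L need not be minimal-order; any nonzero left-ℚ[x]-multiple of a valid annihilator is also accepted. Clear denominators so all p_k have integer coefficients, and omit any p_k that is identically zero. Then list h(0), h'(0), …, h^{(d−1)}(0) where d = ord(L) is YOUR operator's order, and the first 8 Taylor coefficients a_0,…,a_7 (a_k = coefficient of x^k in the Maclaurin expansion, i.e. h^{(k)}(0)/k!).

L = (-52704·x + 967680·x^3 + 663552·x^5)·Dx^2 + (-207 + 13104·x^2 + 283392·x^4 + 331776·x^6)·Dx^3 + (-5856·x + 107520·x^3 + 73728·x^5)·Dx^4 + (-23 + 1456·x^2 + 31488·x^4 + 36864·x^6)·Dx^5  (order 5).
h: a_k = 0, 0, 1/2, 0, -101/24, 0, 8111/240, 0, …
ICs: h(0) = 0, h′(0) = 0, h′′(0) = 1, h′′′(0) = 0, h′′′′(0) = -101.

f: a_k = 0, -3, 0, 9/2, 0, -81/40, 0, 243/560, …
g: a_k = 0, 4, 0, -64/3, 0, 1024/5, 0, -16384/7, …
h₀=f+g: left-lcm gives L₀, ord ≤ 4.
h=∫h₀ ⇒ L = L₀·Dx.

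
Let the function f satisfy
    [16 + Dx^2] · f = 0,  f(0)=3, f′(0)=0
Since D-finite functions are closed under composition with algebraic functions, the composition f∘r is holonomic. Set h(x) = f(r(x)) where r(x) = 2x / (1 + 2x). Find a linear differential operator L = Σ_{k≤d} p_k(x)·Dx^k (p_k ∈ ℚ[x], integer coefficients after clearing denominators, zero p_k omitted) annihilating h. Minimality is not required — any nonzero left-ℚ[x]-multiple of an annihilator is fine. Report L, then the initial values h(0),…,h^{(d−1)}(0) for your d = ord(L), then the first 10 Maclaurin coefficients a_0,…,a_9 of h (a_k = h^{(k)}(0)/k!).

L = 64 + (4 + 24·x + 48·x^2 + 32·x^3)·Dx + (1 + 8·x + 24·x^2 + 32·x^3 + 16·x^4)·Dx^2  (order 2).
h: a_k = 3, 0, -96, 384, -640, -1024, 175616/15, -251904/5, 3217408/21, -36732928/105, …
ICs: h(0) = 3, h′(0) = 0.

f: a_k = 3, 0, -24, 0, 32, 0, -256/15, 0, 512/105, 0, …
Change of var in L_f (x↦r) gives L₀.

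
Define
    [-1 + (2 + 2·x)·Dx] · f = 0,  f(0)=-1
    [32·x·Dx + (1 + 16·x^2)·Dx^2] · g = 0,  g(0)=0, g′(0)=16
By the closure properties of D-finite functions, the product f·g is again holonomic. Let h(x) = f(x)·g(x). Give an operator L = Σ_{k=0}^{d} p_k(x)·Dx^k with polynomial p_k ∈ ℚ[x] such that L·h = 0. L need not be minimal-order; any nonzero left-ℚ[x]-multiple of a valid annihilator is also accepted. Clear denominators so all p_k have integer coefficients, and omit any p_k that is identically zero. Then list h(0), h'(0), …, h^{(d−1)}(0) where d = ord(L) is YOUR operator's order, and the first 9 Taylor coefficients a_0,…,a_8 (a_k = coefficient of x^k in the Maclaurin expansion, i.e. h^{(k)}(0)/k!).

L = (3 - 64·x - 16·x^2) + (-4 + 124·x + 192·x^2 + 64·x^3)·Dx + (4 + 8·x + 68·x^2 + 128·x^3 + 64·x^4)·Dx^2  (order 2).
h: a_k = 0, -16, -8, 262/3, 125/3, -99509/120, -97129/240, 63582493/6720, 62254327/13440, …
ICs: h(0) = 0, h′(0) = -16.

f: a_k = -1, -1/2, 1/8, -1/16, 5/128, -7/256, 21/1024, -33/2048, 429/32768, …
g: a_k = 0, 16, 0, -256/3, 0, 4096/5, 0, -65536/7, 0, …
Product ⇒ symmetric product L₀, ord ≤ 2.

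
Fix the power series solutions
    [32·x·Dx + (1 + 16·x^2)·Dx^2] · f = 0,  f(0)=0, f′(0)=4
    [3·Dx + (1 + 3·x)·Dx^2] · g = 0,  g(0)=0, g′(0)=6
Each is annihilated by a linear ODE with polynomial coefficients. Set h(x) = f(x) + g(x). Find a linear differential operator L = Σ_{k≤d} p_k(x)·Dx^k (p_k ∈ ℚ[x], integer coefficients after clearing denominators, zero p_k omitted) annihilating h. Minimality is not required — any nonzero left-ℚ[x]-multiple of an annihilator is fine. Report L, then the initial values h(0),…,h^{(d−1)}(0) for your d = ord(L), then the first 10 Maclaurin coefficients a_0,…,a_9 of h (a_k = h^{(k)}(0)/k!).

f: a_k = 0, 4, 0, -64/3, 0, 1024/5, 0, -16384/7, 0, 262144/9, …
g: a_k = 0, 6, -9, 18, -81/2, 486/5, -243, 4374/7, -6561/4, 4374, …
Sum ⇒ L₀ = lclm(L_f,L_g) in ℚ(x)⟨Dx⟩.
L = (-96 - 864·x + 4608·x^2 + 4608·x^3)·Dx + (-50 - 192·x + 672·x^2 + 9216·x^3 + 9216·x^4)·Dx^2 + (-3 + 23·x + 96·x^2 + 512·x^3 + 2304·x^4 + 2304·x^5)·Dx^3  (order 3).
h: a_k = 0, 10, -9, -10/3, -81/2, 302, -243, -12010/7, -6561/4, 301510/9, …
ICs: h(0) = 0, h′(0) = 10, h′′(0) = -18.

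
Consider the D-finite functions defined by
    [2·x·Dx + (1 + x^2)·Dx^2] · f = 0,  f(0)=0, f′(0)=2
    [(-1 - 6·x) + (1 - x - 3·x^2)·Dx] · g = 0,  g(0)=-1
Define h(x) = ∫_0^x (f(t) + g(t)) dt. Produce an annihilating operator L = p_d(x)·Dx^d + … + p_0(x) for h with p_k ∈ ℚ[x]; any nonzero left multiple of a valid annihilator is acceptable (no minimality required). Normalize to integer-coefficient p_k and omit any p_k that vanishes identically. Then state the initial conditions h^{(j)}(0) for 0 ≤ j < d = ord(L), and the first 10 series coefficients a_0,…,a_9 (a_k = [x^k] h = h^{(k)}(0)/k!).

f: a_k = 0, 2, 0, -2/3, 0, 2/5, 0, -2/7, 0, 2/9, …
g: a_k = -1, -1, -4, -7, -19, -40, -97, -217, -508, -1159, …
h₀=f+g: left-lcm gives L₀, ord ≤ 3.
∫: right-multiply L₀ by Dx.
L = (8 - 32·x - 300·x^2 - 504·x^3 - 1134·x^4 - 162·x^6)·Dx^2 + (-22 - 148·x - 184·x^2 - 576·x^3 - 441·x^4 - 918·x^5 - 27·x^6 - 162·x^7)·Dx^3 + (4 + 6·x + 18·x^2 - 60·x^3 - 85·x^4 - 75·x^5 - 126·x^6 - 9·x^7 - 27·x^8)·Dx^4  (order 4).
h: a_k = 0, -1, 1/2, -4/3, -23/12, -19/5, -33/5, -97/7, -1521/56, -508/9, …
ICs: h(0) = 0, h′(0) = -1, h′′(0) = 1, h′′′(0) = -8.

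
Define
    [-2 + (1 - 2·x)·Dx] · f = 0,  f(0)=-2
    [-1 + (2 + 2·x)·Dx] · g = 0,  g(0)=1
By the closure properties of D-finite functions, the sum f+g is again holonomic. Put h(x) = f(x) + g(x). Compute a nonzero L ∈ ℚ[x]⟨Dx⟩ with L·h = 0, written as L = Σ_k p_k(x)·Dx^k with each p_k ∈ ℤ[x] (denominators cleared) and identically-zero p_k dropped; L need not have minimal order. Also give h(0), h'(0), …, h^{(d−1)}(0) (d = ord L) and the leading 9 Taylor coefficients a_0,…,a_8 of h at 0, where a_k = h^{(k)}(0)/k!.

L = (-6 - 4·x) + (11 + 20·x + 12·x^2)·Dx + (-2 - 2·x + 8·x^2 + 8·x^3)·Dx^2  (order 2).
h: a_k = -1, -7/2, -65/8, -255/16, -4101/128, -16377/256, -131093/1024, -524255/2048, -16777645/32768, …
ICs: h(0) = -1, h′(0) = -7/2.

f: a_k = -2, -4, -8, -16, -32, -64, -128, -256, -512, …
g: a_k = 1, 1/2, -1/8, 1/16, -5/128, 7/256, -21/1024, 33/2048, -429/32768, …
Weyl lclm of L_f,L_g ⇒ L₀ (ord ≤ 2).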